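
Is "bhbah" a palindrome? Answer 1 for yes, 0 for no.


Input: bhbah
Reversed: habhb
  Compare pos 0 ('b') with pos 4 ('h'): MISMATCH
  Compare pos 1 ('h') with pos 3 ('a'): MISMATCH
Result: not a palindrome

0


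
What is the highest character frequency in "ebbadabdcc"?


Input: ebbadabdcc
Character counts:
  'a': 2
  'b': 3
  'c': 2
  'd': 2
  'e': 1
Maximum frequency: 3

3


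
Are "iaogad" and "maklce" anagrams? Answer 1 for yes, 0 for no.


Strings: "iaogad", "maklce"
Sorted first:  aadgio
Sorted second: aceklm
Differ at position 1: 'a' vs 'c' => not anagrams

0


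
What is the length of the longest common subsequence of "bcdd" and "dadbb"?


LCS of "bcdd" and "dadbb"
DP table:
           d    a    d    b    b
      0    0    0    0    0    0
  b   0    0    0    0    1    1
  c   0    0    0    0    1    1
  d   0    1    1    1    1    1
  d   0    1    1    2    2    2
LCS length = dp[4][5] = 2

2


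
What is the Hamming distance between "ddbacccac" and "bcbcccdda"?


Comparing "ddbacccac" and "bcbcccdda" position by position:
  Position 0: 'd' vs 'b' => differ
  Position 1: 'd' vs 'c' => differ
  Position 2: 'b' vs 'b' => same
  Position 3: 'a' vs 'c' => differ
  Position 4: 'c' vs 'c' => same
  Position 5: 'c' vs 'c' => same
  Position 6: 'c' vs 'd' => differ
  Position 7: 'a' vs 'd' => differ
  Position 8: 'c' vs 'a' => differ
Total differences (Hamming distance): 6

6


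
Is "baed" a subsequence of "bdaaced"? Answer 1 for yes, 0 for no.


Check if "baed" is a subsequence of "bdaaced"
Greedy scan:
  Position 0 ('b'): matches sub[0] = 'b'
  Position 1 ('d'): no match needed
  Position 2 ('a'): matches sub[1] = 'a'
  Position 3 ('a'): no match needed
  Position 4 ('c'): no match needed
  Position 5 ('e'): matches sub[2] = 'e'
  Position 6 ('d'): matches sub[3] = 'd'
All 4 characters matched => is a subsequence

1


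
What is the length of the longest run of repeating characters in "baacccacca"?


Input: "baacccacca"
Scanning for longest run:
  Position 1 ('a'): new char, reset run to 1
  Position 2 ('a'): continues run of 'a', length=2
  Position 3 ('c'): new char, reset run to 1
  Position 4 ('c'): continues run of 'c', length=2
  Position 5 ('c'): continues run of 'c', length=3
  Position 6 ('a'): new char, reset run to 1
  Position 7 ('c'): new char, reset run to 1
  Position 8 ('c'): continues run of 'c', length=2
  Position 9 ('a'): new char, reset run to 1
Longest run: 'c' with length 3

3


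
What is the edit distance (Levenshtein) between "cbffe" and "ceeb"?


Computing edit distance: "cbffe" -> "ceeb"
DP table:
           c    e    e    b
      0    1    2    3    4
  c   1    0    1    2    3
  b   2    1    1    2    2
  f   3    2    2    2    3
  f   4    3    3    3    3
  e   5    4    3    3    4
Edit distance = dp[5][4] = 4

4


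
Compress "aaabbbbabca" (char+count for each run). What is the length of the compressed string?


Input: aaabbbbabca
Runs:
  'a' x 3 => "a3"
  'b' x 4 => "b4"
  'a' x 1 => "a1"
  'b' x 1 => "b1"
  'c' x 1 => "c1"
  'a' x 1 => "a1"
Compressed: "a3b4a1b1c1a1"
Compressed length: 12

12


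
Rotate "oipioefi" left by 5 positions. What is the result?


Input: "oipioefi", rotate left by 5
First 5 characters: "oipio"
Remaining characters: "efi"
Concatenate remaining + first: "efi" + "oipio" = "efioipio"

efioipio


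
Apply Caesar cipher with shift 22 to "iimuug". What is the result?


Caesar cipher: shift "iimuug" by 22
  'i' (pos 8) + 22 = pos 4 = 'e'
  'i' (pos 8) + 22 = pos 4 = 'e'
  'm' (pos 12) + 22 = pos 8 = 'i'
  'u' (pos 20) + 22 = pos 16 = 'q'
  'u' (pos 20) + 22 = pos 16 = 'q'
  'g' (pos 6) + 22 = pos 2 = 'c'
Result: eeiqqc

eeiqqc


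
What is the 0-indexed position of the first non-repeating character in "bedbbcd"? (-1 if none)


Input: bedbbcd
Character frequencies:
  'b': 3
  'c': 1
  'd': 2
  'e': 1
Scanning left to right for freq == 1:
  Position 0 ('b'): freq=3, skip
  Position 1 ('e'): unique! => answer = 1

1


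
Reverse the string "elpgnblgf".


Input: elpgnblgf
Reading characters right to left:
  Position 8: 'f'
  Position 7: 'g'
  Position 6: 'l'
  Position 5: 'b'
  Position 4: 'n'
  Position 3: 'g'
  Position 2: 'p'
  Position 1: 'l'
  Position 0: 'e'
Reversed: fglbngple

fglbngple


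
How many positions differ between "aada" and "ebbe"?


Comparing "aada" and "ebbe" position by position:
  Position 0: 'a' vs 'e' => DIFFER
  Position 1: 'a' vs 'b' => DIFFER
  Position 2: 'd' vs 'b' => DIFFER
  Position 3: 'a' vs 'e' => DIFFER
Positions that differ: 4

4


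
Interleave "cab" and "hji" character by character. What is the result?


Interleaving "cab" and "hji":
  Position 0: 'c' from first, 'h' from second => "ch"
  Position 1: 'a' from first, 'j' from second => "aj"
  Position 2: 'b' from first, 'i' from second => "bi"
Result: chajbi

chajbi


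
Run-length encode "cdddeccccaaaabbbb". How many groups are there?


Input: cdddeccccaaaabbbb
Scanning for consecutive runs:
  Group 1: 'c' x 1 (positions 0-0)
  Group 2: 'd' x 3 (positions 1-3)
  Group 3: 'e' x 1 (positions 4-4)
  Group 4: 'c' x 4 (positions 5-8)
  Group 5: 'a' x 4 (positions 9-12)
  Group 6: 'b' x 4 (positions 13-16)
Total groups: 6

6


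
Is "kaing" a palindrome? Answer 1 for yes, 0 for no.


Input: kaing
Reversed: gniak
  Compare pos 0 ('k') with pos 4 ('g'): MISMATCH
  Compare pos 1 ('a') with pos 3 ('n'): MISMATCH
Result: not a palindrome

0


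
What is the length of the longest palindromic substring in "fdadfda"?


Input: "fdadfda"
Checking substrings for palindromes:
  [0:5] "fdadf" (len 5) => palindrome
  [2:7] "adfda" (len 5) => palindrome
  [1:4] "dad" (len 3) => palindrome
  [3:6] "dfd" (len 3) => palindrome
Longest palindromic substring: "fdadf" with length 5

5


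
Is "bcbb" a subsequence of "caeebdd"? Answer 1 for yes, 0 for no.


Check if "bcbb" is a subsequence of "caeebdd"
Greedy scan:
  Position 0 ('c'): no match needed
  Position 1 ('a'): no match needed
  Position 2 ('e'): no match needed
  Position 3 ('e'): no match needed
  Position 4 ('b'): matches sub[0] = 'b'
  Position 5 ('d'): no match needed
  Position 6 ('d'): no match needed
Only matched 1/4 characters => not a subsequence

0


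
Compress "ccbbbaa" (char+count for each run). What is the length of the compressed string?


Input: ccbbbaa
Runs:
  'c' x 2 => "c2"
  'b' x 3 => "b3"
  'a' x 2 => "a2"
Compressed: "c2b3a2"
Compressed length: 6

6


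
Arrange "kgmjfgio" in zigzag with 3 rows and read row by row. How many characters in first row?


Zigzag "kgmjfgio" into 3 rows:
Placing characters:
  'k' => row 0
  'g' => row 1
  'm' => row 2
  'j' => row 1
  'f' => row 0
  'g' => row 1
  'i' => row 2
  'o' => row 1
Rows:
  Row 0: "kf"
  Row 1: "gjgo"
  Row 2: "mi"
First row length: 2

2


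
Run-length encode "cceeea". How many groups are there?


Input: cceeea
Scanning for consecutive runs:
  Group 1: 'c' x 2 (positions 0-1)
  Group 2: 'e' x 3 (positions 2-4)
  Group 3: 'a' x 1 (positions 5-5)
Total groups: 3

3


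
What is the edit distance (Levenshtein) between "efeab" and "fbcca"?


Computing edit distance: "efeab" -> "fbcca"
DP table:
           f    b    c    c    a
      0    1    2    3    4    5
  e   1    1    2    3    4    5
  f   2    1    2    3    4    5
  e   3    2    2    3    4    5
  a   4    3    3    3    4    4
  b   5    4    3    4    4    5
Edit distance = dp[5][5] = 5

5


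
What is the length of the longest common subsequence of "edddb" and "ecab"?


LCS of "edddb" and "ecab"
DP table:
           e    c    a    b
      0    0    0    0    0
  e   0    1    1    1    1
  d   0    1    1    1    1
  d   0    1    1    1    1
  d   0    1    1    1    1
  b   0    1    1    1    2
LCS length = dp[5][4] = 2

2


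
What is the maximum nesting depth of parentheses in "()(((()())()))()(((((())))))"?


Input: "()(((()())()))()(((((())))))"
Tracking depth:
  Position 0 '(': depth becomes 1
  Position 1 ')': depth becomes 0
  Position 2 '(': depth becomes 1
  Position 3 '(': depth becomes 2
  Position 4 '(': depth becomes 3
  Position 5 '(': depth becomes 4
  Position 6 ')': depth becomes 3
  Position 7 '(': depth becomes 4
  Position 8 ')': depth becomes 3
  Position 9 ')': depth becomes 2
  Position 10 '(': depth becomes 3
  Position 11 ')': depth becomes 2
  Position 12 ')': depth becomes 1
  Position 13 ')': depth becomes 0
  Position 14 '(': depth becomes 1
  Position 15 ')': depth becomes 0
  Position 16 '(': depth becomes 1
  Position 17 '(': depth becomes 2
  Position 18 '(': depth becomes 3
  Position 19 '(': depth becomes 4
  Position 20 '(': depth becomes 5
  Position 21 '(': depth becomes 6
  Position 22 ')': depth becomes 5
  Position 23 ')': depth becomes 4
  Position 24 ')': depth becomes 3
  Position 25 ')': depth becomes 2
  Position 26 ')': depth becomes 1
  Position 27 ')': depth becomes 0
Maximum depth reached: 6

6


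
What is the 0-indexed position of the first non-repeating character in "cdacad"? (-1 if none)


Input: cdacad
Character frequencies:
  'a': 2
  'c': 2
  'd': 2
Scanning left to right for freq == 1:
  Position 0 ('c'): freq=2, skip
  Position 1 ('d'): freq=2, skip
  Position 2 ('a'): freq=2, skip
  Position 3 ('c'): freq=2, skip
  Position 4 ('a'): freq=2, skip
  Position 5 ('d'): freq=2, skip
  No unique character found => answer = -1

-1


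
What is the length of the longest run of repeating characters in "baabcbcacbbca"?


Input: "baabcbcacbbca"
Scanning for longest run:
  Position 1 ('a'): new char, reset run to 1
  Position 2 ('a'): continues run of 'a', length=2
  Position 3 ('b'): new char, reset run to 1
  Position 4 ('c'): new char, reset run to 1
  Position 5 ('b'): new char, reset run to 1
  Position 6 ('c'): new char, reset run to 1
  Position 7 ('a'): new char, reset run to 1
  Position 8 ('c'): new char, reset run to 1
  Position 9 ('b'): new char, reset run to 1
  Position 10 ('b'): continues run of 'b', length=2
  Position 11 ('c'): new char, reset run to 1
  Position 12 ('a'): new char, reset run to 1
Longest run: 'a' with length 2

2


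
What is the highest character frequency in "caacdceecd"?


Input: caacdceecd
Character counts:
  'a': 2
  'c': 4
  'd': 2
  'e': 2
Maximum frequency: 4

4


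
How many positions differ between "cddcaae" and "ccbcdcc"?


Comparing "cddcaae" and "ccbcdcc" position by position:
  Position 0: 'c' vs 'c' => same
  Position 1: 'd' vs 'c' => DIFFER
  Position 2: 'd' vs 'b' => DIFFER
  Position 3: 'c' vs 'c' => same
  Position 4: 'a' vs 'd' => DIFFER
  Position 5: 'a' vs 'c' => DIFFER
  Position 6: 'e' vs 'c' => DIFFER
Positions that differ: 5

5


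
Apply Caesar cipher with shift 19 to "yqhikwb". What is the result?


Caesar cipher: shift "yqhikwb" by 19
  'y' (pos 24) + 19 = pos 17 = 'r'
  'q' (pos 16) + 19 = pos 9 = 'j'
  'h' (pos 7) + 19 = pos 0 = 'a'
  'i' (pos 8) + 19 = pos 1 = 'b'
  'k' (pos 10) + 19 = pos 3 = 'd'
  'w' (pos 22) + 19 = pos 15 = 'p'
  'b' (pos 1) + 19 = pos 20 = 'u'
Result: rjabdpu

rjabdpu


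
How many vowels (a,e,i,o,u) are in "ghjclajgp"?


Input: ghjclajgp
Checking each character:
  'g' at position 0: consonant
  'h' at position 1: consonant
  'j' at position 2: consonant
  'c' at position 3: consonant
  'l' at position 4: consonant
  'a' at position 5: vowel (running total: 1)
  'j' at position 6: consonant
  'g' at position 7: consonant
  'p' at position 8: consonant
Total vowels: 1

1


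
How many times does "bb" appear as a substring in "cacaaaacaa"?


Searching for "bb" in "cacaaaacaa"
Scanning each position:
  Position 0: "ca" => no
  Position 1: "ac" => no
  Position 2: "ca" => no
  Position 3: "aa" => no
  Position 4: "aa" => no
  Position 5: "aa" => no
  Position 6: "ac" => no
  Position 7: "ca" => no
  Position 8: "aa" => no
Total occurrences: 0

0


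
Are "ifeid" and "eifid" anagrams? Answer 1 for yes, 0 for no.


Strings: "ifeid", "eifid"
Sorted first:  defii
Sorted second: defii
Sorted forms match => anagrams

1


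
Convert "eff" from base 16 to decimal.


Input: "eff" in base 16
Positional expansion:
  Digit 'e' (value 14) x 16^2 = 3584
  Digit 'f' (value 15) x 16^1 = 240
  Digit 'f' (value 15) x 16^0 = 15
Sum = 3839

3839


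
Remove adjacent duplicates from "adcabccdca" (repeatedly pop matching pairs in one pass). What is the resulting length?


Input: adcabccdca
Stack-based adjacent duplicate removal:
  Read 'a': push. Stack: a
  Read 'd': push. Stack: ad
  Read 'c': push. Stack: adc
  Read 'a': push. Stack: adca
  Read 'b': push. Stack: adcab
  Read 'c': push. Stack: adcabc
  Read 'c': matches stack top 'c' => pop. Stack: adcab
  Read 'd': push. Stack: adcabd
  Read 'c': push. Stack: adcabdc
  Read 'a': push. Stack: adcabdca
Final stack: "adcabdca" (length 8)

8


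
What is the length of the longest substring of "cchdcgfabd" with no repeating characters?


Input: "cchdcgfabd"
Sliding window (track last position of each char):
  Position 0 ('c'): window [0,0] length 1 -- new best
  Position 1 ('c'): repeat (last at 0), move window start to 1
  Position 1 ('c'): window [1,1] length 1
  Position 2 ('h'): window [1,2] length 2 -- new best
  Position 3 ('d'): window [1,3] length 3 -- new best
  Position 4 ('c'): repeat (last at 1), move window start to 2
  Position 4 ('c'): window [2,4] length 3
  Position 5 ('g'): window [2,5] length 4 -- new best
  Position 6 ('f'): window [2,6] length 5 -- new best
  Position 7 ('a'): window [2,7] length 6 -- new best
  Position 8 ('b'): window [2,8] length 7 -- new best
  Position 9 ('d'): repeat (last at 3), move window start to 4
  Position 9 ('d'): window [4,9] length 6
Longest substring with no repeats: "hdcgfab" with length 7

7


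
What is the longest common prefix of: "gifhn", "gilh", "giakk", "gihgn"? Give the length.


Words: gifhn, gilh, giakk, gihgn
  Position 0: all 'g' => match
  Position 1: all 'i' => match
  Position 2: ('f', 'l', 'a', 'h') => mismatch, stop
LCP = "gi" (length 2)

2


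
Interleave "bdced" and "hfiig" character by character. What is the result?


Interleaving "bdced" and "hfiig":
  Position 0: 'b' from first, 'h' from second => "bh"
  Position 1: 'd' from first, 'f' from second => "df"
  Position 2: 'c' from first, 'i' from second => "ci"
  Position 3: 'e' from first, 'i' from second => "ei"
  Position 4: 'd' from first, 'g' from second => "dg"
Result: bhdfcieidg

bhdfcieidg


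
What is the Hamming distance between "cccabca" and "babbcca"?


Comparing "cccabca" and "babbcca" position by position:
  Position 0: 'c' vs 'b' => differ
  Position 1: 'c' vs 'a' => differ
  Position 2: 'c' vs 'b' => differ
  Position 3: 'a' vs 'b' => differ
  Position 4: 'b' vs 'c' => differ
  Position 5: 'c' vs 'c' => same
  Position 6: 'a' vs 'a' => same
Total differences (Hamming distance): 5

5


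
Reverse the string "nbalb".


Input: nbalb
Reading characters right to left:
  Position 4: 'b'
  Position 3: 'l'
  Position 2: 'a'
  Position 1: 'b'
  Position 0: 'n'
Reversed: blabn

blabn


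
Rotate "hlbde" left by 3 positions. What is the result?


Input: "hlbde", rotate left by 3
First 3 characters: "hlb"
Remaining characters: "de"
Concatenate remaining + first: "de" + "hlb" = "dehlb"

dehlb


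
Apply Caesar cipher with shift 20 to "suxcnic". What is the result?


Caesar cipher: shift "suxcnic" by 20
  's' (pos 18) + 20 = pos 12 = 'm'
  'u' (pos 20) + 20 = pos 14 = 'o'
  'x' (pos 23) + 20 = pos 17 = 'r'
  'c' (pos 2) + 20 = pos 22 = 'w'
  'n' (pos 13) + 20 = pos 7 = 'h'
  'i' (pos 8) + 20 = pos 2 = 'c'
  'c' (pos 2) + 20 = pos 22 = 'w'
Result: morwhcw

morwhcw


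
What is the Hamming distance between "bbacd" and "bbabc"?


Comparing "bbacd" and "bbabc" position by position:
  Position 0: 'b' vs 'b' => same
  Position 1: 'b' vs 'b' => same
  Position 2: 'a' vs 'a' => same
  Position 3: 'c' vs 'b' => differ
  Position 4: 'd' vs 'c' => differ
Total differences (Hamming distance): 2

2


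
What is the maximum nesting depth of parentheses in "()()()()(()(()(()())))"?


Input: "()()()()(()(()(()())))"
Tracking depth:
  Position 0 '(': depth becomes 1
  Position 1 ')': depth becomes 0
  Position 2 '(': depth becomes 1
  Position 3 ')': depth becomes 0
  Position 4 '(': depth becomes 1
  Position 5 ')': depth becomes 0
  Position 6 '(': depth becomes 1
  Position 7 ')': depth becomes 0
  Position 8 '(': depth becomes 1
  Position 9 '(': depth becomes 2
  Position 10 ')': depth becomes 1
  Position 11 '(': depth becomes 2
  Position 12 '(': depth becomes 3
  Position 13 ')': depth becomes 2
  Position 14 '(': depth becomes 3
  Position 15 '(': depth becomes 4
  Position 16 ')': depth becomes 3
  Position 17 '(': depth becomes 4
  Position 18 ')': depth becomes 3
  Position 19 ')': depth becomes 2
  Position 20 ')': depth becomes 1
  Position 21 ')': depth becomes 0
Maximum depth reached: 4

4


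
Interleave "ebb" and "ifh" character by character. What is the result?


Interleaving "ebb" and "ifh":
  Position 0: 'e' from first, 'i' from second => "ei"
  Position 1: 'b' from first, 'f' from second => "bf"
  Position 2: 'b' from first, 'h' from second => "bh"
Result: eibfbh

eibfbh


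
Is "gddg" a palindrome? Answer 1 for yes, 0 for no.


Input: gddg
Reversed: gddg
  Compare pos 0 ('g') with pos 3 ('g'): match
  Compare pos 1 ('d') with pos 2 ('d'): match
Result: palindrome

1


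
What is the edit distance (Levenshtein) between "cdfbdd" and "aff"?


Computing edit distance: "cdfbdd" -> "aff"
DP table:
           a    f    f
      0    1    2    3
  c   1    1    2    3
  d   2    2    2    3
  f   3    3    2    2
  b   4    4    3    3
  d   5    5    4    4
  d   6    6    5    5
Edit distance = dp[6][3] = 5

5


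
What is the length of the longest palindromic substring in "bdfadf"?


Input: "bdfadf"
Checking substrings for palindromes:
  No multi-char palindromic substrings found
Longest palindromic substring: "b" with length 1

1


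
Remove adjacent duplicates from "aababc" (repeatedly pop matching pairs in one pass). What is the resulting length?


Input: aababc
Stack-based adjacent duplicate removal:
  Read 'a': push. Stack: a
  Read 'a': matches stack top 'a' => pop. Stack: (empty)
  Read 'b': push. Stack: b
  Read 'a': push. Stack: ba
  Read 'b': push. Stack: bab
  Read 'c': push. Stack: babc
Final stack: "babc" (length 4)

4


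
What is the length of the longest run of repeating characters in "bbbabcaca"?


Input: "bbbabcaca"
Scanning for longest run:
  Position 1 ('b'): continues run of 'b', length=2
  Position 2 ('b'): continues run of 'b', length=3
  Position 3 ('a'): new char, reset run to 1
  Position 4 ('b'): new char, reset run to 1
  Position 5 ('c'): new char, reset run to 1
  Position 6 ('a'): new char, reset run to 1
  Position 7 ('c'): new char, reset run to 1
  Position 8 ('a'): new char, reset run to 1
Longest run: 'b' with length 3

3


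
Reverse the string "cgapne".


Input: cgapne
Reading characters right to left:
  Position 5: 'e'
  Position 4: 'n'
  Position 3: 'p'
  Position 2: 'a'
  Position 1: 'g'
  Position 0: 'c'
Reversed: enpagc

enpagc


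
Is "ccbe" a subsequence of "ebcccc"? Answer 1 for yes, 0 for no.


Check if "ccbe" is a subsequence of "ebcccc"
Greedy scan:
  Position 0 ('e'): no match needed
  Position 1 ('b'): no match needed
  Position 2 ('c'): matches sub[0] = 'c'
  Position 3 ('c'): matches sub[1] = 'c'
  Position 4 ('c'): no match needed
  Position 5 ('c'): no match needed
Only matched 2/4 characters => not a subsequence

0


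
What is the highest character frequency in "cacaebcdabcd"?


Input: cacaebcdabcd
Character counts:
  'a': 3
  'b': 2
  'c': 4
  'd': 2
  'e': 1
Maximum frequency: 4

4


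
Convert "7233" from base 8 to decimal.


Input: "7233" in base 8
Positional expansion:
  Digit '7' (value 7) x 8^3 = 3584
  Digit '2' (value 2) x 8^2 = 128
  Digit '3' (value 3) x 8^1 = 24
  Digit '3' (value 3) x 8^0 = 3
Sum = 3739

3739


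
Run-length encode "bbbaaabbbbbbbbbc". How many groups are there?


Input: bbbaaabbbbbbbbbc
Scanning for consecutive runs:
  Group 1: 'b' x 3 (positions 0-2)
  Group 2: 'a' x 3 (positions 3-5)
  Group 3: 'b' x 9 (positions 6-14)
  Group 4: 'c' x 1 (positions 15-15)
Total groups: 4

4


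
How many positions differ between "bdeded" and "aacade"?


Comparing "bdeded" and "aacade" position by position:
  Position 0: 'b' vs 'a' => DIFFER
  Position 1: 'd' vs 'a' => DIFFER
  Position 2: 'e' vs 'c' => DIFFER
  Position 3: 'd' vs 'a' => DIFFER
  Position 4: 'e' vs 'd' => DIFFER
  Position 5: 'd' vs 'e' => DIFFER
Positions that differ: 6

6


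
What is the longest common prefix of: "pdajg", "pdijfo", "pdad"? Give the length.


Words: pdajg, pdijfo, pdad
  Position 0: all 'p' => match
  Position 1: all 'd' => match
  Position 2: ('a', 'i', 'a') => mismatch, stop
LCP = "pd" (length 2)

2


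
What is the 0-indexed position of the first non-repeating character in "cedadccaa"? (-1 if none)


Input: cedadccaa
Character frequencies:
  'a': 3
  'c': 3
  'd': 2
  'e': 1
Scanning left to right for freq == 1:
  Position 0 ('c'): freq=3, skip
  Position 1 ('e'): unique! => answer = 1

1


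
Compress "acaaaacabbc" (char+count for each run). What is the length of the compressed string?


Input: acaaaacabbc
Runs:
  'a' x 1 => "a1"
  'c' x 1 => "c1"
  'a' x 4 => "a4"
  'c' x 1 => "c1"
  'a' x 1 => "a1"
  'b' x 2 => "b2"
  'c' x 1 => "c1"
Compressed: "a1c1a4c1a1b2c1"
Compressed length: 14

14


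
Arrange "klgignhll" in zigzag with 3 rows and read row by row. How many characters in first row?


Zigzag "klgignhll" into 3 rows:
Placing characters:
  'k' => row 0
  'l' => row 1
  'g' => row 2
  'i' => row 1
  'g' => row 0
  'n' => row 1
  'h' => row 2
  'l' => row 1
  'l' => row 0
Rows:
  Row 0: "kgl"
  Row 1: "linl"
  Row 2: "gh"
First row length: 3

3


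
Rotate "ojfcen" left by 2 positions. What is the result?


Input: "ojfcen", rotate left by 2
First 2 characters: "oj"
Remaining characters: "fcen"
Concatenate remaining + first: "fcen" + "oj" = "fcenoj"

fcenoj


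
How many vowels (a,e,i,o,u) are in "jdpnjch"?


Input: jdpnjch
Checking each character:
  'j' at position 0: consonant
  'd' at position 1: consonant
  'p' at position 2: consonant
  'n' at position 3: consonant
  'j' at position 4: consonant
  'c' at position 5: consonant
  'h' at position 6: consonant
Total vowels: 0

0


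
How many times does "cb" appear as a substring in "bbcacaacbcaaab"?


Searching for "cb" in "bbcacaacbcaaab"
Scanning each position:
  Position 0: "bb" => no
  Position 1: "bc" => no
  Position 2: "ca" => no
  Position 3: "ac" => no
  Position 4: "ca" => no
  Position 5: "aa" => no
  Position 6: "ac" => no
  Position 7: "cb" => MATCH
  Position 8: "bc" => no
  Position 9: "ca" => no
  Position 10: "aa" => no
  Position 11: "aa" => no
  Position 12: "ab" => no
Total occurrences: 1

1


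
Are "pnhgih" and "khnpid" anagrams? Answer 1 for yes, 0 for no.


Strings: "pnhgih", "khnpid"
Sorted first:  ghhinp
Sorted second: dhiknp
Differ at position 0: 'g' vs 'd' => not anagrams

0


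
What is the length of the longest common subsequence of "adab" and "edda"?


LCS of "adab" and "edda"
DP table:
           e    d    d    a
      0    0    0    0    0
  a   0    0    0    0    1
  d   0    0    1    1    1
  a   0    0    1    1    2
  b   0    0    1    1    2
LCS length = dp[4][4] = 2

2


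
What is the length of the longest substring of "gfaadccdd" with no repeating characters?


Input: "gfaadccdd"
Sliding window (track last position of each char):
  Position 0 ('g'): window [0,0] length 1 -- new best
  Position 1 ('f'): window [0,1] length 2 -- new best
  Position 2 ('a'): window [0,2] length 3 -- new best
  Position 3 ('a'): repeat (last at 2), move window start to 3
  Position 3 ('a'): window [3,3] length 1
  Position 4 ('d'): window [3,4] length 2
  Position 5 ('c'): window [3,5] length 3
  Position 6 ('c'): repeat (last at 5), move window start to 6
  Position 6 ('c'): window [6,6] length 1
  Position 7 ('d'): window [6,7] length 2
  Position 8 ('d'): repeat (last at 7), move window start to 8
  Position 8 ('d'): window [8,8] length 1
Longest substring with no repeats: "gfa" with length 3

3


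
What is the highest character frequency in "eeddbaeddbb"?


Input: eeddbaeddbb
Character counts:
  'a': 1
  'b': 3
  'd': 4
  'e': 3
Maximum frequency: 4

4


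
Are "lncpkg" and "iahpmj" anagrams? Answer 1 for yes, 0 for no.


Strings: "lncpkg", "iahpmj"
Sorted first:  cgklnp
Sorted second: ahijmp
Differ at position 0: 'c' vs 'a' => not anagrams

0


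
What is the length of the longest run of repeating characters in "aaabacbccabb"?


Input: "aaabacbccabb"
Scanning for longest run:
  Position 1 ('a'): continues run of 'a', length=2
  Position 2 ('a'): continues run of 'a', length=3
  Position 3 ('b'): new char, reset run to 1
  Position 4 ('a'): new char, reset run to 1
  Position 5 ('c'): new char, reset run to 1
  Position 6 ('b'): new char, reset run to 1
  Position 7 ('c'): new char, reset run to 1
  Position 8 ('c'): continues run of 'c', length=2
  Position 9 ('a'): new char, reset run to 1
  Position 10 ('b'): new char, reset run to 1
  Position 11 ('b'): continues run of 'b', length=2
Longest run: 'a' with length 3

3


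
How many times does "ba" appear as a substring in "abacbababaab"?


Searching for "ba" in "abacbababaab"
Scanning each position:
  Position 0: "ab" => no
  Position 1: "ba" => MATCH
  Position 2: "ac" => no
  Position 3: "cb" => no
  Position 4: "ba" => MATCH
  Position 5: "ab" => no
  Position 6: "ba" => MATCH
  Position 7: "ab" => no
  Position 8: "ba" => MATCH
  Position 9: "aa" => no
  Position 10: "ab" => no
Total occurrences: 4

4


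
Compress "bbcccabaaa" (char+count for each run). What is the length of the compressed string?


Input: bbcccabaaa
Runs:
  'b' x 2 => "b2"
  'c' x 3 => "c3"
  'a' x 1 => "a1"
  'b' x 1 => "b1"
  'a' x 3 => "a3"
Compressed: "b2c3a1b1a3"
Compressed length: 10

10


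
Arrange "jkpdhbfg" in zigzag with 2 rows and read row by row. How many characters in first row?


Zigzag "jkpdhbfg" into 2 rows:
Placing characters:
  'j' => row 0
  'k' => row 1
  'p' => row 0
  'd' => row 1
  'h' => row 0
  'b' => row 1
  'f' => row 0
  'g' => row 1
Rows:
  Row 0: "jphf"
  Row 1: "kdbg"
First row length: 4

4


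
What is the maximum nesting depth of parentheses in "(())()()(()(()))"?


Input: "(())()()(()(()))"
Tracking depth:
  Position 0 '(': depth becomes 1
  Position 1 '(': depth becomes 2
  Position 2 ')': depth becomes 1
  Position 3 ')': depth becomes 0
  Position 4 '(': depth becomes 1
  Position 5 ')': depth becomes 0
  Position 6 '(': depth becomes 1
  Position 7 ')': depth becomes 0
  Position 8 '(': depth becomes 1
  Position 9 '(': depth becomes 2
  Position 10 ')': depth becomes 1
  Position 11 '(': depth becomes 2
  Position 12 '(': depth becomes 3
  Position 13 ')': depth becomes 2
  Position 14 ')': depth becomes 1
  Position 15 ')': depth becomes 0
Maximum depth reached: 3

3


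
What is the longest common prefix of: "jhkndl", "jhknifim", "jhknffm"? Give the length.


Words: jhkndl, jhknifim, jhknffm
  Position 0: all 'j' => match
  Position 1: all 'h' => match
  Position 2: all 'k' => match
  Position 3: all 'n' => match
  Position 4: ('d', 'i', 'f') => mismatch, stop
LCP = "jhkn" (length 4)

4


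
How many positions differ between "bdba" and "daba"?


Comparing "bdba" and "daba" position by position:
  Position 0: 'b' vs 'd' => DIFFER
  Position 1: 'd' vs 'a' => DIFFER
  Position 2: 'b' vs 'b' => same
  Position 3: 'a' vs 'a' => same
Positions that differ: 2

2


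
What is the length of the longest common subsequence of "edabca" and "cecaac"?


LCS of "edabca" and "cecaac"
DP table:
           c    e    c    a    a    c
      0    0    0    0    0    0    0
  e   0    0    1    1    1    1    1
  d   0    0    1    1    1    1    1
  a   0    0    1    1    2    2    2
  b   0    0    1    1    2    2    2
  c   0    1    1    2    2    2    3
  a   0    1    1    2    3    3    3
LCS length = dp[6][6] = 3

3


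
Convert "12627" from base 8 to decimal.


Input: "12627" in base 8
Positional expansion:
  Digit '1' (value 1) x 8^4 = 4096
  Digit '2' (value 2) x 8^3 = 1024
  Digit '6' (value 6) x 8^2 = 384
  Digit '2' (value 2) x 8^1 = 16
  Digit '7' (value 7) x 8^0 = 7
Sum = 5527

5527


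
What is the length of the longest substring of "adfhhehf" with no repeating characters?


Input: "adfhhehf"
Sliding window (track last position of each char):
  Position 0 ('a'): window [0,0] length 1 -- new best
  Position 1 ('d'): window [0,1] length 2 -- new best
  Position 2 ('f'): window [0,2] length 3 -- new best
  Position 3 ('h'): window [0,3] length 4 -- new best
  Position 4 ('h'): repeat (last at 3), move window start to 4
  Position 4 ('h'): window [4,4] length 1
  Position 5 ('e'): window [4,5] length 2
  Position 6 ('h'): repeat (last at 4), move window start to 5
  Position 6 ('h'): window [5,6] length 2
  Position 7 ('f'): window [5,7] length 3
Longest substring with no repeats: "adfh" with length 4

4


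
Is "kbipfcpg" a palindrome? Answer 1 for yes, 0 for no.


Input: kbipfcpg
Reversed: gpcfpibk
  Compare pos 0 ('k') with pos 7 ('g'): MISMATCH
  Compare pos 1 ('b') with pos 6 ('p'): MISMATCH
  Compare pos 2 ('i') with pos 5 ('c'): MISMATCH
  Compare pos 3 ('p') with pos 4 ('f'): MISMATCH
Result: not a palindrome

0


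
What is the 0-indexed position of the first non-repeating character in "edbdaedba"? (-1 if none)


Input: edbdaedba
Character frequencies:
  'a': 2
  'b': 2
  'd': 3
  'e': 2
Scanning left to right for freq == 1:
  Position 0 ('e'): freq=2, skip
  Position 1 ('d'): freq=3, skip
  Position 2 ('b'): freq=2, skip
  Position 3 ('d'): freq=3, skip
  Position 4 ('a'): freq=2, skip
  Position 5 ('e'): freq=2, skip
  Position 6 ('d'): freq=3, skip
  Position 7 ('b'): freq=2, skip
  Position 8 ('a'): freq=2, skip
  No unique character found => answer = -1

-1


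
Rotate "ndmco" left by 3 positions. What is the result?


Input: "ndmco", rotate left by 3
First 3 characters: "ndm"
Remaining characters: "co"
Concatenate remaining + first: "co" + "ndm" = "condm"

condm


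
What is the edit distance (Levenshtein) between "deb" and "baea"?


Computing edit distance: "deb" -> "baea"
DP table:
           b    a    e    a
      0    1    2    3    4
  d   1    1    2    3    4
  e   2    2    2    2    3
  b   3    2    3    3    3
Edit distance = dp[3][4] = 3

3


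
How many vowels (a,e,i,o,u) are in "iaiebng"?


Input: iaiebng
Checking each character:
  'i' at position 0: vowel (running total: 1)
  'a' at position 1: vowel (running total: 2)
  'i' at position 2: vowel (running total: 3)
  'e' at position 3: vowel (running total: 4)
  'b' at position 4: consonant
  'n' at position 5: consonant
  'g' at position 6: consonant
Total vowels: 4

4


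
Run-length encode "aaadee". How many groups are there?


Input: aaadee
Scanning for consecutive runs:
  Group 1: 'a' x 3 (positions 0-2)
  Group 2: 'd' x 1 (positions 3-3)
  Group 3: 'e' x 2 (positions 4-5)
Total groups: 3

3


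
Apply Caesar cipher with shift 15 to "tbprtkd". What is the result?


Caesar cipher: shift "tbprtkd" by 15
  't' (pos 19) + 15 = pos 8 = 'i'
  'b' (pos 1) + 15 = pos 16 = 'q'
  'p' (pos 15) + 15 = pos 4 = 'e'
  'r' (pos 17) + 15 = pos 6 = 'g'
  't' (pos 19) + 15 = pos 8 = 'i'
  'k' (pos 10) + 15 = pos 25 = 'z'
  'd' (pos 3) + 15 = pos 18 = 's'
Result: iqegizs

iqegizs


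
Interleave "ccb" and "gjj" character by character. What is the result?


Interleaving "ccb" and "gjj":
  Position 0: 'c' from first, 'g' from second => "cg"
  Position 1: 'c' from first, 'j' from second => "cj"
  Position 2: 'b' from first, 'j' from second => "bj"
Result: cgcjbj

cgcjbj


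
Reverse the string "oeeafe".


Input: oeeafe
Reading characters right to left:
  Position 5: 'e'
  Position 4: 'f'
  Position 3: 'a'
  Position 2: 'e'
  Position 1: 'e'
  Position 0: 'o'
Reversed: efaeeo

efaeeo


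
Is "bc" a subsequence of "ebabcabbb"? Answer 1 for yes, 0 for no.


Check if "bc" is a subsequence of "ebabcabbb"
Greedy scan:
  Position 0 ('e'): no match needed
  Position 1 ('b'): matches sub[0] = 'b'
  Position 2 ('a'): no match needed
  Position 3 ('b'): no match needed
  Position 4 ('c'): matches sub[1] = 'c'
  Position 5 ('a'): no match needed
  Position 6 ('b'): no match needed
  Position 7 ('b'): no match needed
  Position 8 ('b'): no match needed
All 2 characters matched => is a subsequence

1


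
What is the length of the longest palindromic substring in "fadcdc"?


Input: "fadcdc"
Checking substrings for palindromes:
  [2:5] "dcd" (len 3) => palindrome
  [3:6] "cdc" (len 3) => palindrome
Longest palindromic substring: "dcd" with length 3

3


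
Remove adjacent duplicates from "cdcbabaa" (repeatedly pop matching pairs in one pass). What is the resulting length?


Input: cdcbabaa
Stack-based adjacent duplicate removal:
  Read 'c': push. Stack: c
  Read 'd': push. Stack: cd
  Read 'c': push. Stack: cdc
  Read 'b': push. Stack: cdcb
  Read 'a': push. Stack: cdcba
  Read 'b': push. Stack: cdcbab
  Read 'a': push. Stack: cdcbaba
  Read 'a': matches stack top 'a' => pop. Stack: cdcbab
Final stack: "cdcbab" (length 6)

6


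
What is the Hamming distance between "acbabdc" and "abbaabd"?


Comparing "acbabdc" and "abbaabd" position by position:
  Position 0: 'a' vs 'a' => same
  Position 1: 'c' vs 'b' => differ
  Position 2: 'b' vs 'b' => same
  Position 3: 'a' vs 'a' => same
  Position 4: 'b' vs 'a' => differ
  Position 5: 'd' vs 'b' => differ
  Position 6: 'c' vs 'd' => differ
Total differences (Hamming distance): 4

4


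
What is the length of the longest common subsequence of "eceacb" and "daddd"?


LCS of "eceacb" and "daddd"
DP table:
           d    a    d    d    d
      0    0    0    0    0    0
  e   0    0    0    0    0    0
  c   0    0    0    0    0    0
  e   0    0    0    0    0    0
  a   0    0    1    1    1    1
  c   0    0    1    1    1    1
  b   0    0    1    1    1    1
LCS length = dp[6][5] = 1

1


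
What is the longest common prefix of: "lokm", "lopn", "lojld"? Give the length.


Words: lokm, lopn, lojld
  Position 0: all 'l' => match
  Position 1: all 'o' => match
  Position 2: ('k', 'p', 'j') => mismatch, stop
LCP = "lo" (length 2)

2


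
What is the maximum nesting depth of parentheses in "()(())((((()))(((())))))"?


Input: "()(())((((()))(((())))))"
Tracking depth:
  Position 0 '(': depth becomes 1
  Position 1 ')': depth becomes 0
  Position 2 '(': depth becomes 1
  Position 3 '(': depth becomes 2
  Position 4 ')': depth becomes 1
  Position 5 ')': depth becomes 0
  Position 6 '(': depth becomes 1
  Position 7 '(': depth becomes 2
  Position 8 '(': depth becomes 3
  Position 9 '(': depth becomes 4
  Position 10 '(': depth becomes 5
  Position 11 ')': depth becomes 4
  Position 12 ')': depth becomes 3
  Position 13 ')': depth becomes 2
  Position 14 '(': depth becomes 3
  Position 15 '(': depth becomes 4
  Position 16 '(': depth becomes 5
  Position 17 '(': depth becomes 6
  Position 18 ')': depth becomes 5
  Position 19 ')': depth becomes 4
  Position 20 ')': depth becomes 3
  Position 21 ')': depth becomes 2
  Position 22 ')': depth becomes 1
  Position 23 ')': depth becomes 0
Maximum depth reached: 6

6


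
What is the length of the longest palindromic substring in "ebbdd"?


Input: "ebbdd"
Checking substrings for palindromes:
  [1:3] "bb" (len 2) => palindrome
  [3:5] "dd" (len 2) => palindrome
Longest palindromic substring: "bb" with length 2

2


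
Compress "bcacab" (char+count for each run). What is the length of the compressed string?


Input: bcacab
Runs:
  'b' x 1 => "b1"
  'c' x 1 => "c1"
  'a' x 1 => "a1"
  'c' x 1 => "c1"
  'a' x 1 => "a1"
  'b' x 1 => "b1"
Compressed: "b1c1a1c1a1b1"
Compressed length: 12

12


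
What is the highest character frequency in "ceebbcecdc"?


Input: ceebbcecdc
Character counts:
  'b': 2
  'c': 4
  'd': 1
  'e': 3
Maximum frequency: 4

4


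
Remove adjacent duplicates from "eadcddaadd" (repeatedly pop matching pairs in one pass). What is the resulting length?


Input: eadcddaadd
Stack-based adjacent duplicate removal:
  Read 'e': push. Stack: e
  Read 'a': push. Stack: ea
  Read 'd': push. Stack: ead
  Read 'c': push. Stack: eadc
  Read 'd': push. Stack: eadcd
  Read 'd': matches stack top 'd' => pop. Stack: eadc
  Read 'a': push. Stack: eadca
  Read 'a': matches stack top 'a' => pop. Stack: eadc
  Read 'd': push. Stack: eadcd
  Read 'd': matches stack top 'd' => pop. Stack: eadc
Final stack: "eadc" (length 4)

4


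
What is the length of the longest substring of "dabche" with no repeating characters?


Input: "dabche"
Sliding window (track last position of each char):
  Position 0 ('d'): window [0,0] length 1 -- new best
  Position 1 ('a'): window [0,1] length 2 -- new best
  Position 2 ('b'): window [0,2] length 3 -- new best
  Position 3 ('c'): window [0,3] length 4 -- new best
  Position 4 ('h'): window [0,4] length 5 -- new best
  Position 5 ('e'): window [0,5] length 6 -- new best
Longest substring with no repeats: "dabche" with length 6

6


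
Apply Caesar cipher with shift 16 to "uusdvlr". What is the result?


Caesar cipher: shift "uusdvlr" by 16
  'u' (pos 20) + 16 = pos 10 = 'k'
  'u' (pos 20) + 16 = pos 10 = 'k'
  's' (pos 18) + 16 = pos 8 = 'i'
  'd' (pos 3) + 16 = pos 19 = 't'
  'v' (pos 21) + 16 = pos 11 = 'l'
  'l' (pos 11) + 16 = pos 1 = 'b'
  'r' (pos 17) + 16 = pos 7 = 'h'
Result: kkitlbh

kkitlbh


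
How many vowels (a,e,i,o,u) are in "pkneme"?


Input: pkneme
Checking each character:
  'p' at position 0: consonant
  'k' at position 1: consonant
  'n' at position 2: consonant
  'e' at position 3: vowel (running total: 1)
  'm' at position 4: consonant
  'e' at position 5: vowel (running total: 2)
Total vowels: 2

2


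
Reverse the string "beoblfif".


Input: beoblfif
Reading characters right to left:
  Position 7: 'f'
  Position 6: 'i'
  Position 5: 'f'
  Position 4: 'l'
  Position 3: 'b'
  Position 2: 'o'
  Position 1: 'e'
  Position 0: 'b'
Reversed: fiflboeb

fiflboeb


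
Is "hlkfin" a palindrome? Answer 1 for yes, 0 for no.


Input: hlkfin
Reversed: nifklh
  Compare pos 0 ('h') with pos 5 ('n'): MISMATCH
  Compare pos 1 ('l') with pos 4 ('i'): MISMATCH
  Compare pos 2 ('k') with pos 3 ('f'): MISMATCH
Result: not a palindrome

0


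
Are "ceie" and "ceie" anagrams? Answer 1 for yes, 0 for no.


Strings: "ceie", "ceie"
Sorted first:  ceei
Sorted second: ceei
Sorted forms match => anagrams

1


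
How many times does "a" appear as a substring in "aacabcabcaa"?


Searching for "a" in "aacabcabcaa"
Scanning each position:
  Position 0: "a" => MATCH
  Position 1: "a" => MATCH
  Position 2: "c" => no
  Position 3: "a" => MATCH
  Position 4: "b" => no
  Position 5: "c" => no
  Position 6: "a" => MATCH
  Position 7: "b" => no
  Position 8: "c" => no
  Position 9: "a" => MATCH
  Position 10: "a" => MATCH
Total occurrences: 6

6


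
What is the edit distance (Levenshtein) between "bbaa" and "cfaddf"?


Computing edit distance: "bbaa" -> "cfaddf"
DP table:
           c    f    a    d    d    f
      0    1    2    3    4    5    6
  b   1    1    2    3    4    5    6
  b   2    2    2    3    4    5    6
  a   3    3    3    2    3    4    5
  a   4    4    4    3    3    4    5
Edit distance = dp[4][6] = 5

5


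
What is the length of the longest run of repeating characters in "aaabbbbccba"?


Input: "aaabbbbccba"
Scanning for longest run:
  Position 1 ('a'): continues run of 'a', length=2
  Position 2 ('a'): continues run of 'a', length=3
  Position 3 ('b'): new char, reset run to 1
  Position 4 ('b'): continues run of 'b', length=2
  Position 5 ('b'): continues run of 'b', length=3
  Position 6 ('b'): continues run of 'b', length=4
  Position 7 ('c'): new char, reset run to 1
  Position 8 ('c'): continues run of 'c', length=2
  Position 9 ('b'): new char, reset run to 1
  Position 10 ('a'): new char, reset run to 1
Longest run: 'b' with length 4

4
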